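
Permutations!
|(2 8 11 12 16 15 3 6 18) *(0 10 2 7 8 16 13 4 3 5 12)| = 15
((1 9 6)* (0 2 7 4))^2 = ((0 2 7 4)(1 9 6))^2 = (0 7)(1 6 9)(2 4)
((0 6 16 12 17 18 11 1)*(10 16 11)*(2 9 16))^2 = (0 11)(1 6)(2 16 17 10 9 12 18)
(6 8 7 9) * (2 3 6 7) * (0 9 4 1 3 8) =[9, 3, 8, 6, 1, 5, 0, 4, 2, 7] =(0 9 7 4 1 3 6)(2 8)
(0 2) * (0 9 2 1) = (0 1)(2 9) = [1, 0, 9, 3, 4, 5, 6, 7, 8, 2]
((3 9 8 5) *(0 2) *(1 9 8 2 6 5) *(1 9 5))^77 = (0 8 1 2 3 6 9 5)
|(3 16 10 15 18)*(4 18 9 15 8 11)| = 14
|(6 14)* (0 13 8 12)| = 4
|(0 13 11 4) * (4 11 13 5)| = 3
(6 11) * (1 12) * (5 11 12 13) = [0, 13, 2, 3, 4, 11, 12, 7, 8, 9, 10, 6, 1, 5] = (1 13 5 11 6 12)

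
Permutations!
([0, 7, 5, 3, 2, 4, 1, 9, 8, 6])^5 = (1 7 9 6)(2 4 5)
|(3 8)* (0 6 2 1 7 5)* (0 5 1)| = |(0 6 2)(1 7)(3 8)| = 6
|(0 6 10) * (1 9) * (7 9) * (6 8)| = 12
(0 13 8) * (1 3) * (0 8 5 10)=(0 13 5 10)(1 3)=[13, 3, 2, 1, 4, 10, 6, 7, 8, 9, 0, 11, 12, 5]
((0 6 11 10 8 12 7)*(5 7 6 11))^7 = (0 7 5 6 12 8 10 11)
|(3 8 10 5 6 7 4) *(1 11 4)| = 9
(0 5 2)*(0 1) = (0 5 2 1) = [5, 0, 1, 3, 4, 2]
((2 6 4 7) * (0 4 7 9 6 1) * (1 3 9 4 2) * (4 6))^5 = (0 6 3 1 4 2 7 9)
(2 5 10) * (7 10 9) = (2 5 9 7 10) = [0, 1, 5, 3, 4, 9, 6, 10, 8, 7, 2]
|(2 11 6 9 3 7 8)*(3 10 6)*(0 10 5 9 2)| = 8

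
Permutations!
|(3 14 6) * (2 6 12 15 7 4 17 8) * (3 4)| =5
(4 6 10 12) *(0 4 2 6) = (0 4)(2 6 10 12) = [4, 1, 6, 3, 0, 5, 10, 7, 8, 9, 12, 11, 2]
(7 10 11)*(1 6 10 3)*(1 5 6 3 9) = (1 3 5 6 10 11 7 9) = [0, 3, 2, 5, 4, 6, 10, 9, 8, 1, 11, 7]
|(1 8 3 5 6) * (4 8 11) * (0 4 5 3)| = |(0 4 8)(1 11 5 6)| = 12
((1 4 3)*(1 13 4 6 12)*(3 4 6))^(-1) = (1 12 6 13 3)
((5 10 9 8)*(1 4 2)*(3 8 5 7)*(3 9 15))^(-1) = ((1 4 2)(3 8 7 9 5 10 15))^(-1) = (1 2 4)(3 15 10 5 9 7 8)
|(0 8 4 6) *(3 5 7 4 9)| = |(0 8 9 3 5 7 4 6)| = 8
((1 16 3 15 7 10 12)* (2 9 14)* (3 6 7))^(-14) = (1 10 6)(2 9 14)(7 16 12) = ((1 16 6 7 10 12)(2 9 14)(3 15))^(-14)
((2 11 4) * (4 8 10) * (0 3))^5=((0 3)(2 11 8 10 4))^5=(11)(0 3)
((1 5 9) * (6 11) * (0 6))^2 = (0 11 6)(1 9 5)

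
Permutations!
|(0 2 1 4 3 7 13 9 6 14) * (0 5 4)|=|(0 2 1)(3 7 13 9 6 14 5 4)|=24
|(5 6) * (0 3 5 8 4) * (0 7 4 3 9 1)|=12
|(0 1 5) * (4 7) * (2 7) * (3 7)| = |(0 1 5)(2 3 7 4)| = 12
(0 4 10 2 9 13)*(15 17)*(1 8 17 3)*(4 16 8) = (0 16 8 17 15 3 1 4 10 2 9 13) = [16, 4, 9, 1, 10, 5, 6, 7, 17, 13, 2, 11, 12, 0, 14, 3, 8, 15]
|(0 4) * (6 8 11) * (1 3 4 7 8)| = 8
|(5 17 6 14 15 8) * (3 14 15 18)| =|(3 14 18)(5 17 6 15 8)| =15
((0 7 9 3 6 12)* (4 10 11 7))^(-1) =((0 4 10 11 7 9 3 6 12))^(-1) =(0 12 6 3 9 7 11 10 4)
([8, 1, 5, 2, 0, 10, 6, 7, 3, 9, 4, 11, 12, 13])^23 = (13)(0 3 5 4 8 2 10)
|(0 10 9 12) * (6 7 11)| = 12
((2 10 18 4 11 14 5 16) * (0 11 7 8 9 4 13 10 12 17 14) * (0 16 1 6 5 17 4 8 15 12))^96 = (18)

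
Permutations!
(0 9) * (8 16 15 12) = (0 9)(8 16 15 12) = [9, 1, 2, 3, 4, 5, 6, 7, 16, 0, 10, 11, 8, 13, 14, 12, 15]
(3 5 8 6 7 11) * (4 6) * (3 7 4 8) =[0, 1, 2, 5, 6, 3, 4, 11, 8, 9, 10, 7] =(3 5)(4 6)(7 11)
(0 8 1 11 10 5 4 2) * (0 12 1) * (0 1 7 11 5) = (0 8 1 5 4 2 12 7 11 10) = [8, 5, 12, 3, 2, 4, 6, 11, 1, 9, 0, 10, 7]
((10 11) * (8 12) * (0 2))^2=(12)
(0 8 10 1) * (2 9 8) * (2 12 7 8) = (0 12 7 8 10 1)(2 9) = [12, 0, 9, 3, 4, 5, 6, 8, 10, 2, 1, 11, 7]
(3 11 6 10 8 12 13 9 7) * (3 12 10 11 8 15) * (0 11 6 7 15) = (0 11 7 12 13 9 15 3 8 10) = [11, 1, 2, 8, 4, 5, 6, 12, 10, 15, 0, 7, 13, 9, 14, 3]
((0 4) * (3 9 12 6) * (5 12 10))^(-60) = ((0 4)(3 9 10 5 12 6))^(-60) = (12)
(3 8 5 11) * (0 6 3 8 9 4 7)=(0 6 3 9 4 7)(5 11 8)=[6, 1, 2, 9, 7, 11, 3, 0, 5, 4, 10, 8]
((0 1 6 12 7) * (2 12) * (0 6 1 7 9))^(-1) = (0 9 12 2 6 7)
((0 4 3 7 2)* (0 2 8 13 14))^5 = (0 13 7 4 14 8 3)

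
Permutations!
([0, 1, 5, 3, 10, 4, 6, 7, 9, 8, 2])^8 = [0, 1, 2, 3, 4, 5, 6, 7, 8, 9, 10]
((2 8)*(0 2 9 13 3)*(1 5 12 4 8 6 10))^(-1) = (0 3 13 9 8 4 12 5 1 10 6 2)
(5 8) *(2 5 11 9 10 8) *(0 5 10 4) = (0 5 2 10 8 11 9 4) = [5, 1, 10, 3, 0, 2, 6, 7, 11, 4, 8, 9]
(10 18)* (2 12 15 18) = (2 12 15 18 10) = [0, 1, 12, 3, 4, 5, 6, 7, 8, 9, 2, 11, 15, 13, 14, 18, 16, 17, 10]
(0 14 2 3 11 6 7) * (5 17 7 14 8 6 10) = (0 8 6 14 2 3 11 10 5 17 7) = [8, 1, 3, 11, 4, 17, 14, 0, 6, 9, 5, 10, 12, 13, 2, 15, 16, 7]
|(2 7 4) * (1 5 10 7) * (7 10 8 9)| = |(10)(1 5 8 9 7 4 2)| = 7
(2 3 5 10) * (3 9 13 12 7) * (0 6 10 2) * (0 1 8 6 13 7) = [13, 8, 9, 5, 4, 2, 10, 3, 6, 7, 1, 11, 0, 12] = (0 13 12)(1 8 6 10)(2 9 7 3 5)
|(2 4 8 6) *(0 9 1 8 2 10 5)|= 14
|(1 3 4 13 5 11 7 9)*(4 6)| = 9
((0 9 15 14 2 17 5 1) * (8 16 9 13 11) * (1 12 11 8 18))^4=((0 13 8 16 9 15 14 2 17 5 12 11 18 1))^4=(0 9 17 18 8 14 12)(1 16 2 11 13 15 5)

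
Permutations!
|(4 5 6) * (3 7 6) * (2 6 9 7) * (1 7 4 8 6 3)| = |(1 7 9 4 5)(2 3)(6 8)| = 10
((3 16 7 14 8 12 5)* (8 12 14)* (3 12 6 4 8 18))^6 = (3 7)(4 14)(6 8)(16 18)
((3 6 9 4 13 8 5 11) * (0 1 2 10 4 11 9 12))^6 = (0 8 12 13 6 4 3 10 11 2 9 1 5)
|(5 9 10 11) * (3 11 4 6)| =|(3 11 5 9 10 4 6)| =7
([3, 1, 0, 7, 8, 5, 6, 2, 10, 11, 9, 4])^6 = (0 7)(2 3)(4 8 10 9 11)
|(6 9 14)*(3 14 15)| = 5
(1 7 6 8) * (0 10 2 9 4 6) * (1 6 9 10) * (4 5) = (0 1 7)(2 10)(4 9 5)(6 8) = [1, 7, 10, 3, 9, 4, 8, 0, 6, 5, 2]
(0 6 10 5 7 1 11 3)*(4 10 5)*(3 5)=(0 6 3)(1 11 5 7)(4 10)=[6, 11, 2, 0, 10, 7, 3, 1, 8, 9, 4, 5]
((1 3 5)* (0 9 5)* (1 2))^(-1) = (0 3 1 2 5 9)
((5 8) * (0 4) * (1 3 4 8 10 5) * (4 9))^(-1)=((0 8 1 3 9 4)(5 10))^(-1)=(0 4 9 3 1 8)(5 10)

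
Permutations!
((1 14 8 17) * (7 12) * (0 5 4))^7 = (0 5 4)(1 17 8 14)(7 12)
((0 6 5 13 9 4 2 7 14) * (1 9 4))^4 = (0 4)(2 6)(5 7)(13 14)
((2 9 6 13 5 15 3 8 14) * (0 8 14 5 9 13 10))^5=(0 14 10 3 6 15 9 5 13 8 2)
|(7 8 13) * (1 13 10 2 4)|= 7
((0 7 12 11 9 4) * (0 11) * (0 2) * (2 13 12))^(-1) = (0 2 7)(4 9 11)(12 13)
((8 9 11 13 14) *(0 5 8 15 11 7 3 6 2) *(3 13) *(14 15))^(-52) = (0 9 15 6 5 7 11 2 8 13 3)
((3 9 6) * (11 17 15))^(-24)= ((3 9 6)(11 17 15))^(-24)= (17)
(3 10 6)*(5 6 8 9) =(3 10 8 9 5 6) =[0, 1, 2, 10, 4, 6, 3, 7, 9, 5, 8]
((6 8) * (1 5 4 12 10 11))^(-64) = ((1 5 4 12 10 11)(6 8))^(-64) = (1 4 10)(5 12 11)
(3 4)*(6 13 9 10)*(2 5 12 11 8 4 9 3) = [0, 1, 5, 9, 2, 12, 13, 7, 4, 10, 6, 8, 11, 3] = (2 5 12 11 8 4)(3 9 10 6 13)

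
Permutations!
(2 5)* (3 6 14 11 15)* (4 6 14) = [0, 1, 5, 14, 6, 2, 4, 7, 8, 9, 10, 15, 12, 13, 11, 3] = (2 5)(3 14 11 15)(4 6)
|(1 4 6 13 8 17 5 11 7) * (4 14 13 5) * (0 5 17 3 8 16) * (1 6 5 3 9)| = |(0 3 8 9 1 14 13 16)(4 5 11 7 6 17)| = 24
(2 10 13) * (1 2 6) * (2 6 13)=(13)(1 6)(2 10)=[0, 6, 10, 3, 4, 5, 1, 7, 8, 9, 2, 11, 12, 13]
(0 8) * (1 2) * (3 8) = (0 3 8)(1 2) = [3, 2, 1, 8, 4, 5, 6, 7, 0]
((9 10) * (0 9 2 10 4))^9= (2 10)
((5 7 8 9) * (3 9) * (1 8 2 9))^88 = (9)(1 8 3)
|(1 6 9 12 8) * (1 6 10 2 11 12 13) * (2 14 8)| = 21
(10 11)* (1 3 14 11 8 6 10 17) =(1 3 14 11 17)(6 10 8) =[0, 3, 2, 14, 4, 5, 10, 7, 6, 9, 8, 17, 12, 13, 11, 15, 16, 1]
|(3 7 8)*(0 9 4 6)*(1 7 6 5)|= 9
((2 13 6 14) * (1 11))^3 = (1 11)(2 14 6 13)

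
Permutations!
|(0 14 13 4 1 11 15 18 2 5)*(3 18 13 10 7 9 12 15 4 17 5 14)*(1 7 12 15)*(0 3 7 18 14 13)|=12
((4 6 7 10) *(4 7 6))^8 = (10)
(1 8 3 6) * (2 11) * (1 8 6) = (1 6 8 3)(2 11) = [0, 6, 11, 1, 4, 5, 8, 7, 3, 9, 10, 2]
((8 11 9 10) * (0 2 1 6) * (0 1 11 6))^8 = (11)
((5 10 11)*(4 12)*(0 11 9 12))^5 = ((0 11 5 10 9 12 4))^5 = (0 12 10 11 4 9 5)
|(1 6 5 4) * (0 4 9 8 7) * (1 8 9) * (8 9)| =15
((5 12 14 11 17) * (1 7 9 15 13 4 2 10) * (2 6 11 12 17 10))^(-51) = ((1 7 9 15 13 4 6 11 10)(5 17)(12 14))^(-51) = (1 15 6)(4 10 9)(5 17)(7 13 11)(12 14)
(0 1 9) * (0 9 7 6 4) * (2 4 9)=(0 1 7 6 9 2 4)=[1, 7, 4, 3, 0, 5, 9, 6, 8, 2]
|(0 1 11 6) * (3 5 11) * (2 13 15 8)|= 12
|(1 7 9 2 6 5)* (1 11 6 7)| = |(2 7 9)(5 11 6)| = 3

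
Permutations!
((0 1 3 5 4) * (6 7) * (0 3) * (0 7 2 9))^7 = ((0 1 7 6 2 9)(3 5 4))^7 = (0 1 7 6 2 9)(3 5 4)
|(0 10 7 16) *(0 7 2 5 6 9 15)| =|(0 10 2 5 6 9 15)(7 16)| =14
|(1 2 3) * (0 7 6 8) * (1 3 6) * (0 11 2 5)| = 4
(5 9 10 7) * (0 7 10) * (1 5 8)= [7, 5, 2, 3, 4, 9, 6, 8, 1, 0, 10]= (10)(0 7 8 1 5 9)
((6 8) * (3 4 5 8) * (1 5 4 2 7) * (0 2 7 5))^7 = ((0 2 5 8 6 3 7 1))^7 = (0 1 7 3 6 8 5 2)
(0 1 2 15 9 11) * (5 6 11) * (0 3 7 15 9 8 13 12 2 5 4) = (0 1 5 6 11 3 7 15 8 13 12 2 9 4) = [1, 5, 9, 7, 0, 6, 11, 15, 13, 4, 10, 3, 2, 12, 14, 8]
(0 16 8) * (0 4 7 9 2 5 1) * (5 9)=[16, 0, 9, 3, 7, 1, 6, 5, 4, 2, 10, 11, 12, 13, 14, 15, 8]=(0 16 8 4 7 5 1)(2 9)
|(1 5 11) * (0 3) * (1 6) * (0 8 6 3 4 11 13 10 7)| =11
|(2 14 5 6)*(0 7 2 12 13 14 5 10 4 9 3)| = |(0 7 2 5 6 12 13 14 10 4 9 3)| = 12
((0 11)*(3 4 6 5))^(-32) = ((0 11)(3 4 6 5))^(-32) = (11)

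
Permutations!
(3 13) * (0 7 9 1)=[7, 0, 2, 13, 4, 5, 6, 9, 8, 1, 10, 11, 12, 3]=(0 7 9 1)(3 13)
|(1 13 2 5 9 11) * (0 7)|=|(0 7)(1 13 2 5 9 11)|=6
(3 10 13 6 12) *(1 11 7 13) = (1 11 7 13 6 12 3 10) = [0, 11, 2, 10, 4, 5, 12, 13, 8, 9, 1, 7, 3, 6]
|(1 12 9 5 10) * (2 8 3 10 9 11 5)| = 9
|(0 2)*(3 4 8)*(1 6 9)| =6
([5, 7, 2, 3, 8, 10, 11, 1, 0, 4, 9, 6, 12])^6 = (12)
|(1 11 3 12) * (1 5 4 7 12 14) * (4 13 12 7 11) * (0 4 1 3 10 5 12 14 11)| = |(0 4)(3 11 10 5 13 14)| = 6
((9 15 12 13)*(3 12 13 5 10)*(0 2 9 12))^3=((0 2 9 15 13 12 5 10 3))^3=(0 15 5)(2 13 10)(3 9 12)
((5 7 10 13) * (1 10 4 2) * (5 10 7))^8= ((1 7 4 2)(10 13))^8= (13)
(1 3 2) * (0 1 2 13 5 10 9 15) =(0 1 3 13 5 10 9 15) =[1, 3, 2, 13, 4, 10, 6, 7, 8, 15, 9, 11, 12, 5, 14, 0]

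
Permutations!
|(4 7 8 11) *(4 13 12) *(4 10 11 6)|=4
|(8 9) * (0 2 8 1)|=|(0 2 8 9 1)|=5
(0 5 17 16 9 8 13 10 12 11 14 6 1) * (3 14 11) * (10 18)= (0 5 17 16 9 8 13 18 10 12 3 14 6 1)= [5, 0, 2, 14, 4, 17, 1, 7, 13, 8, 12, 11, 3, 18, 6, 15, 9, 16, 10]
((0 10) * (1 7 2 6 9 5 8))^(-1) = ((0 10)(1 7 2 6 9 5 8))^(-1) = (0 10)(1 8 5 9 6 2 7)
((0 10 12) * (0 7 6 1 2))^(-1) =(0 2 1 6 7 12 10)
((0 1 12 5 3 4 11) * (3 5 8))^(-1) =(0 11 4 3 8 12 1)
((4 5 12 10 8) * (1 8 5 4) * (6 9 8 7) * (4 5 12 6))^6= ((1 7 4 5 6 9 8)(10 12))^6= (12)(1 8 9 6 5 4 7)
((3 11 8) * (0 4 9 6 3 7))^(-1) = ((0 4 9 6 3 11 8 7))^(-1) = (0 7 8 11 3 6 9 4)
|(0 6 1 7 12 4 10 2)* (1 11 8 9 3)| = |(0 6 11 8 9 3 1 7 12 4 10 2)| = 12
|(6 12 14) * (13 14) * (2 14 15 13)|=4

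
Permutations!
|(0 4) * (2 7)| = |(0 4)(2 7)| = 2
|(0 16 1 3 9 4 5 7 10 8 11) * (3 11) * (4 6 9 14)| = 28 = |(0 16 1 11)(3 14 4 5 7 10 8)(6 9)|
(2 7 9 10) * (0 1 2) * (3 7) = [1, 2, 3, 7, 4, 5, 6, 9, 8, 10, 0] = (0 1 2 3 7 9 10)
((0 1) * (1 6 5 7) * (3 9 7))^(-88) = (0 3 1 5 7 6 9)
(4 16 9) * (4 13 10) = [0, 1, 2, 3, 16, 5, 6, 7, 8, 13, 4, 11, 12, 10, 14, 15, 9] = (4 16 9 13 10)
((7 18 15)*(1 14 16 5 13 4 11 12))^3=(18)(1 5 11 14 13 12 16 4)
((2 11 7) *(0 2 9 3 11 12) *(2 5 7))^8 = (12)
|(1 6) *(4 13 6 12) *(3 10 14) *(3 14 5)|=15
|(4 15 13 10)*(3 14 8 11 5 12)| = 12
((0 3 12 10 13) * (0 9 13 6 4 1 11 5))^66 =(13)(0 10 1)(3 6 11)(4 5 12)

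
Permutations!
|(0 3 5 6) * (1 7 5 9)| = 7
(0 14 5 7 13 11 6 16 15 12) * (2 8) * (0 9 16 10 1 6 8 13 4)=[14, 6, 13, 3, 0, 7, 10, 4, 2, 16, 1, 8, 9, 11, 5, 12, 15]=(0 14 5 7 4)(1 6 10)(2 13 11 8)(9 16 15 12)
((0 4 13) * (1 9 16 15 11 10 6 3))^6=((0 4 13)(1 9 16 15 11 10 6 3))^6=(1 6 11 16)(3 10 15 9)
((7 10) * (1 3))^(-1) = (1 3)(7 10)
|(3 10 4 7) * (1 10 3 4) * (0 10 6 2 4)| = |(0 10 1 6 2 4 7)| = 7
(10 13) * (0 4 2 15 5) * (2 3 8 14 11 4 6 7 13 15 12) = (0 6 7 13 10 15 5)(2 12)(3 8 14 11 4) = [6, 1, 12, 8, 3, 0, 7, 13, 14, 9, 15, 4, 2, 10, 11, 5]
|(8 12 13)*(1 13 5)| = 5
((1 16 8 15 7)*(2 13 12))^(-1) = (1 7 15 8 16)(2 12 13)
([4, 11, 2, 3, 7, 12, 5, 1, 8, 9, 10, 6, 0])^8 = [0, 1, 2, 3, 4, 5, 6, 7, 8, 9, 10, 11, 12]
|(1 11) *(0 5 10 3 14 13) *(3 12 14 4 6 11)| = |(0 5 10 12 14 13)(1 3 4 6 11)| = 30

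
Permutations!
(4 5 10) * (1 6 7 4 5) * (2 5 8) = (1 6 7 4)(2 5 10 8) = [0, 6, 5, 3, 1, 10, 7, 4, 2, 9, 8]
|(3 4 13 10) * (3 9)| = |(3 4 13 10 9)| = 5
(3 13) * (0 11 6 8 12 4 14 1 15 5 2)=(0 11 6 8 12 4 14 1 15 5 2)(3 13)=[11, 15, 0, 13, 14, 2, 8, 7, 12, 9, 10, 6, 4, 3, 1, 5]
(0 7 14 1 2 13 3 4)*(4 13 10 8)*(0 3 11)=(0 7 14 1 2 10 8 4 3 13 11)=[7, 2, 10, 13, 3, 5, 6, 14, 4, 9, 8, 0, 12, 11, 1]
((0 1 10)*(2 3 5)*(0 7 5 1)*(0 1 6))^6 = (0 3 5 10)(1 6 2 7)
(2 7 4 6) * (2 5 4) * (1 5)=[0, 5, 7, 3, 6, 4, 1, 2]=(1 5 4 6)(2 7)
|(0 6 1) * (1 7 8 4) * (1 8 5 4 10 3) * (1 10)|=14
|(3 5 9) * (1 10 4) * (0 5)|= 12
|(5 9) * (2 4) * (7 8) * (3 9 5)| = |(2 4)(3 9)(7 8)| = 2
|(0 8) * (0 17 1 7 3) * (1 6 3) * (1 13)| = |(0 8 17 6 3)(1 7 13)| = 15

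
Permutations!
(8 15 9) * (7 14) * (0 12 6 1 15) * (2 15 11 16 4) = (0 12 6 1 11 16 4 2 15 9 8)(7 14) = [12, 11, 15, 3, 2, 5, 1, 14, 0, 8, 10, 16, 6, 13, 7, 9, 4]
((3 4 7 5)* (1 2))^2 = (3 7)(4 5)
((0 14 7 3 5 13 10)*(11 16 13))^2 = (0 7 5 16 10 14 3 11 13)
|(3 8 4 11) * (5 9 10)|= 12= |(3 8 4 11)(5 9 10)|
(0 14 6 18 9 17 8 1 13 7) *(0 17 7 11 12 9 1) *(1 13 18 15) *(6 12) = (0 14 12 9 7 17 8)(1 18 13 11 6 15) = [14, 18, 2, 3, 4, 5, 15, 17, 0, 7, 10, 6, 9, 11, 12, 1, 16, 8, 13]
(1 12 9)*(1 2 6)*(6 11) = (1 12 9 2 11 6) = [0, 12, 11, 3, 4, 5, 1, 7, 8, 2, 10, 6, 9]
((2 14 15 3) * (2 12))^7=(2 15 12 14 3)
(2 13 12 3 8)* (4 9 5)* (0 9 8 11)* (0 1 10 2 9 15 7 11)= [15, 10, 13, 0, 8, 4, 6, 11, 9, 5, 2, 1, 3, 12, 14, 7]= (0 15 7 11 1 10 2 13 12 3)(4 8 9 5)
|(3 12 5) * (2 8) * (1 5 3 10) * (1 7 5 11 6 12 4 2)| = |(1 11 6 12 3 4 2 8)(5 10 7)| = 24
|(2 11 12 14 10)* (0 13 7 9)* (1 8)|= 20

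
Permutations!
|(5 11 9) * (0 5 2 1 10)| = |(0 5 11 9 2 1 10)| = 7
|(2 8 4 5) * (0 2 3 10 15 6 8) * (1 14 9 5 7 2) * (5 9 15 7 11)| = 13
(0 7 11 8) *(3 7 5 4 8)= [5, 1, 2, 7, 8, 4, 6, 11, 0, 9, 10, 3]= (0 5 4 8)(3 7 11)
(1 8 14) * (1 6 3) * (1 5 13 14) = (1 8)(3 5 13 14 6) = [0, 8, 2, 5, 4, 13, 3, 7, 1, 9, 10, 11, 12, 14, 6]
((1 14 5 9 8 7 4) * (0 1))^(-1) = ((0 1 14 5 9 8 7 4))^(-1) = (0 4 7 8 9 5 14 1)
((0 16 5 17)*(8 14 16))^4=(0 5 14)(8 17 16)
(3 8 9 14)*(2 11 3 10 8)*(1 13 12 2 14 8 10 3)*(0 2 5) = [2, 13, 11, 14, 4, 0, 6, 7, 9, 8, 10, 1, 5, 12, 3] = (0 2 11 1 13 12 5)(3 14)(8 9)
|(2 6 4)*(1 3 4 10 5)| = 7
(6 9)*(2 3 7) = (2 3 7)(6 9) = [0, 1, 3, 7, 4, 5, 9, 2, 8, 6]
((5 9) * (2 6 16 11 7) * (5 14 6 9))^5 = (2 11 6 9 7 16 14)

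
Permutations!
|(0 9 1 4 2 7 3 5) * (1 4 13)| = |(0 9 4 2 7 3 5)(1 13)| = 14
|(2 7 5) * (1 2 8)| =5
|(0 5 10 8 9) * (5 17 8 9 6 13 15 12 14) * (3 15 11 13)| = 22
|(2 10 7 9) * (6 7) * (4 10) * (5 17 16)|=6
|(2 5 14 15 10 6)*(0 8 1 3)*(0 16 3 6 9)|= 10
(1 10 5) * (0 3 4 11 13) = (0 3 4 11 13)(1 10 5) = [3, 10, 2, 4, 11, 1, 6, 7, 8, 9, 5, 13, 12, 0]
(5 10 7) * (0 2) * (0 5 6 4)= (0 2 5 10 7 6 4)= [2, 1, 5, 3, 0, 10, 4, 6, 8, 9, 7]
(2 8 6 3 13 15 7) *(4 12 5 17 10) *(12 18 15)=(2 8 6 3 13 12 5 17 10 4 18 15 7)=[0, 1, 8, 13, 18, 17, 3, 2, 6, 9, 4, 11, 5, 12, 14, 7, 16, 10, 15]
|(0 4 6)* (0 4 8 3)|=|(0 8 3)(4 6)|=6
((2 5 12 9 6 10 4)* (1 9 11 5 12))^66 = (1 10 12)(2 5 6)(4 11 9)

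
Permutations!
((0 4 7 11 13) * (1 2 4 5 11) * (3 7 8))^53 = ((0 5 11 13)(1 2 4 8 3 7))^53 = (0 5 11 13)(1 7 3 8 4 2)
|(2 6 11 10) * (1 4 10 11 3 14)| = 7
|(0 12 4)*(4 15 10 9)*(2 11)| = |(0 12 15 10 9 4)(2 11)| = 6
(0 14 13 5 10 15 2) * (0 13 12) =(0 14 12)(2 13 5 10 15) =[14, 1, 13, 3, 4, 10, 6, 7, 8, 9, 15, 11, 0, 5, 12, 2]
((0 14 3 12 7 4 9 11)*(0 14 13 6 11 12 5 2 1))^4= (0 14 1 11 2 6 5 13 3)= ((0 13 6 11 14 3 5 2 1)(4 9 12 7))^4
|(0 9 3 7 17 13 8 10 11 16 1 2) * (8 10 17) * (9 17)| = |(0 17 13 10 11 16 1 2)(3 7 8 9)| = 8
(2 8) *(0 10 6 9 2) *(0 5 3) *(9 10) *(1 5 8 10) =(0 9 2 10 6 1 5 3) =[9, 5, 10, 0, 4, 3, 1, 7, 8, 2, 6]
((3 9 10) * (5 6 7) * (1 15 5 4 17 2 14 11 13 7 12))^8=(1 6 15 12 5)(2 14 11 13 7 4 17)(3 10 9)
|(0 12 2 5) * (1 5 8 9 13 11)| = |(0 12 2 8 9 13 11 1 5)| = 9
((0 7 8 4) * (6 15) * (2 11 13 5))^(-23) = ((0 7 8 4)(2 11 13 5)(6 15))^(-23) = (0 7 8 4)(2 11 13 5)(6 15)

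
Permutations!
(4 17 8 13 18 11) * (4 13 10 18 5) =[0, 1, 2, 3, 17, 4, 6, 7, 10, 9, 18, 13, 12, 5, 14, 15, 16, 8, 11] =(4 17 8 10 18 11 13 5)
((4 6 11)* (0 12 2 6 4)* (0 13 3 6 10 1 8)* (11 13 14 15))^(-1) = (0 8 1 10 2 12)(3 13 6)(11 15 14)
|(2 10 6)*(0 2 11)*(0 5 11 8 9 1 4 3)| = 18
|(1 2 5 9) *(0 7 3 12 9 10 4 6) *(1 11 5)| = |(0 7 3 12 9 11 5 10 4 6)(1 2)| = 10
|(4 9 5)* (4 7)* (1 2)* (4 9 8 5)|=|(1 2)(4 8 5 7 9)|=10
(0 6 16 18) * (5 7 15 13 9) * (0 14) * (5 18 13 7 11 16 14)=(0 6 14)(5 11 16 13 9 18)(7 15)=[6, 1, 2, 3, 4, 11, 14, 15, 8, 18, 10, 16, 12, 9, 0, 7, 13, 17, 5]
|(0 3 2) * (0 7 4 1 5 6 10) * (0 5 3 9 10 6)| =20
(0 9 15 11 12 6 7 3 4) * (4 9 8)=(0 8 4)(3 9 15 11 12 6 7)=[8, 1, 2, 9, 0, 5, 7, 3, 4, 15, 10, 12, 6, 13, 14, 11]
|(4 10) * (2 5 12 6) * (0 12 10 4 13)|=7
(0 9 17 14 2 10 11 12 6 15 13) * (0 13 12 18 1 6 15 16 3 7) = (0 9 17 14 2 10 11 18 1 6 16 3 7)(12 15) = [9, 6, 10, 7, 4, 5, 16, 0, 8, 17, 11, 18, 15, 13, 2, 12, 3, 14, 1]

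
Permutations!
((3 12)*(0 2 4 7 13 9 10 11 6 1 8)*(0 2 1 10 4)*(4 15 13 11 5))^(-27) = ((0 1 8 2)(3 12)(4 7 11 6 10 5)(9 15 13))^(-27) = (15)(0 1 8 2)(3 12)(4 6)(5 11)(7 10)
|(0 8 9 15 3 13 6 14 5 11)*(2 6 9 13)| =11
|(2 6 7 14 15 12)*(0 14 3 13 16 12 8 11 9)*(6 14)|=|(0 6 7 3 13 16 12 2 14 15 8 11 9)|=13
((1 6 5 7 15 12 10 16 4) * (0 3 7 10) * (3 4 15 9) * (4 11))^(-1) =(0 12 15 16 10 5 6 1 4 11)(3 9 7)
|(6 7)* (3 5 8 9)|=4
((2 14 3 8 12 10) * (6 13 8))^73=(2 14 3 6 13 8 12 10)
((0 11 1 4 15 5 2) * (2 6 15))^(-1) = (0 2 4 1 11)(5 15 6)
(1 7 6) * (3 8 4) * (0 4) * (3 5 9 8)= (0 4 5 9 8)(1 7 6)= [4, 7, 2, 3, 5, 9, 1, 6, 0, 8]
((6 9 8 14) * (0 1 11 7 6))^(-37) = ((0 1 11 7 6 9 8 14))^(-37) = (0 7 8 1 6 14 11 9)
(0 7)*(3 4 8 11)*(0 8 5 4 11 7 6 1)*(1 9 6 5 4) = (0 5 1)(3 11)(6 9)(7 8) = [5, 0, 2, 11, 4, 1, 9, 8, 7, 6, 10, 3]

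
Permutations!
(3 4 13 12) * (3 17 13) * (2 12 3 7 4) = (2 12 17 13 3)(4 7) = [0, 1, 12, 2, 7, 5, 6, 4, 8, 9, 10, 11, 17, 3, 14, 15, 16, 13]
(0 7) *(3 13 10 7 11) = (0 11 3 13 10 7) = [11, 1, 2, 13, 4, 5, 6, 0, 8, 9, 7, 3, 12, 10]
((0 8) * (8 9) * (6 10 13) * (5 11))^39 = (13)(5 11)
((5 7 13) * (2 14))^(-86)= (14)(5 7 13)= ((2 14)(5 7 13))^(-86)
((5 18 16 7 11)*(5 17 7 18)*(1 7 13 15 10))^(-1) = ((1 7 11 17 13 15 10)(16 18))^(-1) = (1 10 15 13 17 11 7)(16 18)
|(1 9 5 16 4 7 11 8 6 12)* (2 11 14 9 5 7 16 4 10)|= |(1 5 4 16 10 2 11 8 6 12)(7 14 9)|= 30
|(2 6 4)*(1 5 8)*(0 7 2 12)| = 6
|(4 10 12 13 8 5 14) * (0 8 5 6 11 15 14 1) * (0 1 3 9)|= |(0 8 6 11 15 14 4 10 12 13 5 3 9)|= 13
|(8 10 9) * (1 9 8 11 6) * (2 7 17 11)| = 14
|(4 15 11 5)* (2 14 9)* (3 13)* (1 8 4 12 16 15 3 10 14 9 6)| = 40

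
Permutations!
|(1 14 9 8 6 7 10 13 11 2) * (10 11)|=8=|(1 14 9 8 6 7 11 2)(10 13)|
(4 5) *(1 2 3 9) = (1 2 3 9)(4 5) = [0, 2, 3, 9, 5, 4, 6, 7, 8, 1]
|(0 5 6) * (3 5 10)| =|(0 10 3 5 6)| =5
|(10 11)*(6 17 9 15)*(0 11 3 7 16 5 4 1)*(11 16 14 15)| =|(0 16 5 4 1)(3 7 14 15 6 17 9 11 10)| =45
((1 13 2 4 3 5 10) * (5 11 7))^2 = (1 2 3 7 10 13 4 11 5)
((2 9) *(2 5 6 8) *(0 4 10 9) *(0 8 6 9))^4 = (0 4 10)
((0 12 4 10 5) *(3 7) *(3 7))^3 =((0 12 4 10 5))^3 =(0 10 12 5 4)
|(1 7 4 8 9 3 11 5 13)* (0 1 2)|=11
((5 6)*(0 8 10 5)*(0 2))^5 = (0 2 6 5 10 8)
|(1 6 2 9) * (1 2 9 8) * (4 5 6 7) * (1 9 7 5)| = 15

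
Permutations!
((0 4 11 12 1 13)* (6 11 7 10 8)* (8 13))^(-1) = (0 13 10 7 4)(1 12 11 6 8) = ((0 4 7 10 13)(1 8 6 11 12))^(-1)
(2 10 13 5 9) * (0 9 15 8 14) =(0 9 2 10 13 5 15 8 14) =[9, 1, 10, 3, 4, 15, 6, 7, 14, 2, 13, 11, 12, 5, 0, 8]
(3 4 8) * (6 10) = (3 4 8)(6 10) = [0, 1, 2, 4, 8, 5, 10, 7, 3, 9, 6]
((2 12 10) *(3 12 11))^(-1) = (2 10 12 3 11)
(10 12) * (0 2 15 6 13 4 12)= [2, 1, 15, 3, 12, 5, 13, 7, 8, 9, 0, 11, 10, 4, 14, 6]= (0 2 15 6 13 4 12 10)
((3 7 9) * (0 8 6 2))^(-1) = ((0 8 6 2)(3 7 9))^(-1) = (0 2 6 8)(3 9 7)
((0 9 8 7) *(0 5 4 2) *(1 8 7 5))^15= ((0 9 7 1 8 5 4 2))^15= (0 2 4 5 8 1 7 9)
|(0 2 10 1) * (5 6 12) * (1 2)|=|(0 1)(2 10)(5 6 12)|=6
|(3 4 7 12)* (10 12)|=5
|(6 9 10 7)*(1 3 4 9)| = |(1 3 4 9 10 7 6)| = 7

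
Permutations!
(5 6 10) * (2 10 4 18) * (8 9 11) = (2 10 5 6 4 18)(8 9 11) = [0, 1, 10, 3, 18, 6, 4, 7, 9, 11, 5, 8, 12, 13, 14, 15, 16, 17, 2]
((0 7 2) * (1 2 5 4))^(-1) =((0 7 5 4 1 2))^(-1) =(0 2 1 4 5 7)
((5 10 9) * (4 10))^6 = (4 9)(5 10)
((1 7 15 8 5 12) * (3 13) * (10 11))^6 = ((1 7 15 8 5 12)(3 13)(10 11))^6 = (15)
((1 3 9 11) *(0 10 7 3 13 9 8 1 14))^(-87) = (0 3 13 14 7 1 11 10 8 9)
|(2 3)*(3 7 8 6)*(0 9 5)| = 15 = |(0 9 5)(2 7 8 6 3)|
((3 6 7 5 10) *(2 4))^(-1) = (2 4)(3 10 5 7 6)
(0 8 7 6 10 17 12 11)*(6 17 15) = [8, 1, 2, 3, 4, 5, 10, 17, 7, 9, 15, 0, 11, 13, 14, 6, 16, 12] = (0 8 7 17 12 11)(6 10 15)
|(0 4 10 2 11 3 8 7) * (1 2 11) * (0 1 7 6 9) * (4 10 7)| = |(0 10 11 3 8 6 9)(1 2 4 7)| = 28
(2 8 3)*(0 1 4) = (0 1 4)(2 8 3) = [1, 4, 8, 2, 0, 5, 6, 7, 3]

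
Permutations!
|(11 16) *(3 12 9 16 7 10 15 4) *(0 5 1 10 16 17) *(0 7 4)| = 40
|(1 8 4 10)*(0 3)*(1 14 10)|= 6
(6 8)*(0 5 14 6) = [5, 1, 2, 3, 4, 14, 8, 7, 0, 9, 10, 11, 12, 13, 6] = (0 5 14 6 8)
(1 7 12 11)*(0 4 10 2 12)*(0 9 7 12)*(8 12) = (0 4 10 2)(1 8 12 11)(7 9) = [4, 8, 0, 3, 10, 5, 6, 9, 12, 7, 2, 1, 11]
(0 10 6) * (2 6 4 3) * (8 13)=(0 10 4 3 2 6)(8 13)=[10, 1, 6, 2, 3, 5, 0, 7, 13, 9, 4, 11, 12, 8]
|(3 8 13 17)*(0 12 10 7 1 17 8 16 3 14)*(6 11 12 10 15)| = 12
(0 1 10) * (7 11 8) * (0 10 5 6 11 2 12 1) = (1 5 6 11 8 7 2 12) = [0, 5, 12, 3, 4, 6, 11, 2, 7, 9, 10, 8, 1]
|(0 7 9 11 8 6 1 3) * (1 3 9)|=|(0 7 1 9 11 8 6 3)|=8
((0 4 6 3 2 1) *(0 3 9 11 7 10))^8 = (0 4 6 9 11 7 10)(1 2 3)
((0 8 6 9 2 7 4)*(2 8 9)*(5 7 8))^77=((0 9 5 7 4)(2 8 6))^77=(0 5 4 9 7)(2 6 8)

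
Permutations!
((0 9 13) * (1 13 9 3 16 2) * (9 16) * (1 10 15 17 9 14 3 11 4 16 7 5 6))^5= (0 10 5 11 15 6 4 17 1 16 9 13 2 7)(3 14)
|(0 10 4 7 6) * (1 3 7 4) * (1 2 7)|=10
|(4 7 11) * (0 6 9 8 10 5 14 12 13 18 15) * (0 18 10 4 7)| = 10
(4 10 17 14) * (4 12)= (4 10 17 14 12)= [0, 1, 2, 3, 10, 5, 6, 7, 8, 9, 17, 11, 4, 13, 12, 15, 16, 14]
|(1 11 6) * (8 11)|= 4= |(1 8 11 6)|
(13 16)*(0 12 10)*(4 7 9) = (0 12 10)(4 7 9)(13 16) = [12, 1, 2, 3, 7, 5, 6, 9, 8, 4, 0, 11, 10, 16, 14, 15, 13]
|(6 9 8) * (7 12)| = |(6 9 8)(7 12)| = 6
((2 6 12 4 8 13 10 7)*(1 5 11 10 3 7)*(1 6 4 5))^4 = (2 3 8)(4 7 13)(5 12 6 10 11)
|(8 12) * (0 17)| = 2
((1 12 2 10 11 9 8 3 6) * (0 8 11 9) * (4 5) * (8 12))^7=((0 12 2 10 9 11)(1 8 3 6)(4 5))^7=(0 12 2 10 9 11)(1 6 3 8)(4 5)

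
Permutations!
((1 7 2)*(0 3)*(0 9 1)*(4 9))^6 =((0 3 4 9 1 7 2))^6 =(0 2 7 1 9 4 3)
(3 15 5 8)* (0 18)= (0 18)(3 15 5 8)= [18, 1, 2, 15, 4, 8, 6, 7, 3, 9, 10, 11, 12, 13, 14, 5, 16, 17, 0]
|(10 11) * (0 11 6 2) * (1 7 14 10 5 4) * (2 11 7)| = 10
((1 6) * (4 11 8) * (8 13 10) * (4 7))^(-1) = ((1 6)(4 11 13 10 8 7))^(-1) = (1 6)(4 7 8 10 13 11)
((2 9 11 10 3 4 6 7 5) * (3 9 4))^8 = ((2 4 6 7 5)(9 11 10))^8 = (2 7 4 5 6)(9 10 11)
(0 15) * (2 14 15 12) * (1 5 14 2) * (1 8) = (0 12 8 1 5 14 15) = [12, 5, 2, 3, 4, 14, 6, 7, 1, 9, 10, 11, 8, 13, 15, 0]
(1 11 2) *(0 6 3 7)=(0 6 3 7)(1 11 2)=[6, 11, 1, 7, 4, 5, 3, 0, 8, 9, 10, 2]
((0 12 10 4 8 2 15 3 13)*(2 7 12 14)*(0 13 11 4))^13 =(0 2 3 4 7 10 14 15 11 8 12)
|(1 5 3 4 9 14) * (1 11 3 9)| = |(1 5 9 14 11 3 4)| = 7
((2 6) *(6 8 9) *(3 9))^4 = (2 6 9 3 8) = ((2 8 3 9 6))^4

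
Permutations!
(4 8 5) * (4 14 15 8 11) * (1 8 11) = [0, 8, 2, 3, 1, 14, 6, 7, 5, 9, 10, 4, 12, 13, 15, 11] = (1 8 5 14 15 11 4)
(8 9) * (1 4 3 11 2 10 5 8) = (1 4 3 11 2 10 5 8 9) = [0, 4, 10, 11, 3, 8, 6, 7, 9, 1, 5, 2]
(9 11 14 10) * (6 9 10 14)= (14)(6 9 11)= [0, 1, 2, 3, 4, 5, 9, 7, 8, 11, 10, 6, 12, 13, 14]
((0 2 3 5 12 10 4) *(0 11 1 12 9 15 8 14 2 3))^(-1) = ((0 3 5 9 15 8 14 2)(1 12 10 4 11))^(-1) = (0 2 14 8 15 9 5 3)(1 11 4 10 12)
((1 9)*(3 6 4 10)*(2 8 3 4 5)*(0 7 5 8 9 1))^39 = ((0 7 5 2 9)(3 6 8)(4 10))^39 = (0 9 2 5 7)(4 10)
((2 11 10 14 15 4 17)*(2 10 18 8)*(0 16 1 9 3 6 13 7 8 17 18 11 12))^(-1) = ((0 16 1 9 3 6 13 7 8 2 12)(4 18 17 10 14 15))^(-1) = (0 12 2 8 7 13 6 3 9 1 16)(4 15 14 10 17 18)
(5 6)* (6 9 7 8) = (5 9 7 8 6) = [0, 1, 2, 3, 4, 9, 5, 8, 6, 7]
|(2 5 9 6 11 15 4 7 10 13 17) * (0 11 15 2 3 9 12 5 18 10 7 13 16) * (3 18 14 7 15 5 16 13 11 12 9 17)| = |(0 12 16)(2 14 7 15 4 11)(3 17 18 10 13)(5 9 6)| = 30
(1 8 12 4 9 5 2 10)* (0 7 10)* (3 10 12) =(0 7 12 4 9 5 2)(1 8 3 10) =[7, 8, 0, 10, 9, 2, 6, 12, 3, 5, 1, 11, 4]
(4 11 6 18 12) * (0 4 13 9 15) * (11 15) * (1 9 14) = (0 4 15)(1 9 11 6 18 12 13 14) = [4, 9, 2, 3, 15, 5, 18, 7, 8, 11, 10, 6, 13, 14, 1, 0, 16, 17, 12]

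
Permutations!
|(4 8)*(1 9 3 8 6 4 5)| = |(1 9 3 8 5)(4 6)| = 10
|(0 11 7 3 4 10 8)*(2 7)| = 8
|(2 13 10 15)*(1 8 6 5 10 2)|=|(1 8 6 5 10 15)(2 13)|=6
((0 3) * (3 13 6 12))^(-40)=((0 13 6 12 3))^(-40)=(13)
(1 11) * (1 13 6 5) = [0, 11, 2, 3, 4, 1, 5, 7, 8, 9, 10, 13, 12, 6] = (1 11 13 6 5)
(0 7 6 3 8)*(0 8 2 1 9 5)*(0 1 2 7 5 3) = [5, 9, 2, 7, 4, 1, 0, 6, 8, 3] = (0 5 1 9 3 7 6)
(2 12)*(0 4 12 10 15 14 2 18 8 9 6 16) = (0 4 12 18 8 9 6 16)(2 10 15 14) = [4, 1, 10, 3, 12, 5, 16, 7, 9, 6, 15, 11, 18, 13, 2, 14, 0, 17, 8]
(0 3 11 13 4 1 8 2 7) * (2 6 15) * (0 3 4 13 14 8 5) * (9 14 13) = [4, 5, 7, 11, 1, 0, 15, 3, 6, 14, 10, 13, 12, 9, 8, 2] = (0 4 1 5)(2 7 3 11 13 9 14 8 6 15)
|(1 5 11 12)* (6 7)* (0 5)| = 10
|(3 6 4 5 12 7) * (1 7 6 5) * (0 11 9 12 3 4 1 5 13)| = 11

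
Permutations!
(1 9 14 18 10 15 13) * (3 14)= [0, 9, 2, 14, 4, 5, 6, 7, 8, 3, 15, 11, 12, 1, 18, 13, 16, 17, 10]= (1 9 3 14 18 10 15 13)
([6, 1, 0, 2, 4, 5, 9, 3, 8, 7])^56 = [9, 1, 6, 0, 4, 5, 7, 2, 8, 3]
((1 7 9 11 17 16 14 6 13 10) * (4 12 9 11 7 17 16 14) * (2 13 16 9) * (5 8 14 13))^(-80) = ((1 17 13 10)(2 5 8 14 6 16 4 12)(7 11 9))^(-80) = (17)(7 11 9)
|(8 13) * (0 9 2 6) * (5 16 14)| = 12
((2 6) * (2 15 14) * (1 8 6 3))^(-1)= ((1 8 6 15 14 2 3))^(-1)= (1 3 2 14 15 6 8)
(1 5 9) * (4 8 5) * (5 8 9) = (1 4 9) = [0, 4, 2, 3, 9, 5, 6, 7, 8, 1]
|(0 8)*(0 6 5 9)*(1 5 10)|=7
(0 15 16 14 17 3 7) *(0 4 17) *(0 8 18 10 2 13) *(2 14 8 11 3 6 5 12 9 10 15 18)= (0 18 15 16 8 2 13)(3 7 4 17 6 5 12 9 10 14 11)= [18, 1, 13, 7, 17, 12, 5, 4, 2, 10, 14, 3, 9, 0, 11, 16, 8, 6, 15]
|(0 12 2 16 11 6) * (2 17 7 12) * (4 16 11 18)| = 12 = |(0 2 11 6)(4 16 18)(7 12 17)|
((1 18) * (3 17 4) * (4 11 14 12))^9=((1 18)(3 17 11 14 12 4))^9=(1 18)(3 14)(4 11)(12 17)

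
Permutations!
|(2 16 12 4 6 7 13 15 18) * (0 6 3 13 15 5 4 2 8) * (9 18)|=|(0 6 7 15 9 18 8)(2 16 12)(3 13 5 4)|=84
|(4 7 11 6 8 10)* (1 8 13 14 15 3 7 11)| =11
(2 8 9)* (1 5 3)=(1 5 3)(2 8 9)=[0, 5, 8, 1, 4, 3, 6, 7, 9, 2]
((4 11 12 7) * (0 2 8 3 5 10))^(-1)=(0 10 5 3 8 2)(4 7 12 11)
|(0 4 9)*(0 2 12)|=|(0 4 9 2 12)|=5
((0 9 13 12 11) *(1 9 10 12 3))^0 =((0 10 12 11)(1 9 13 3))^0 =(13)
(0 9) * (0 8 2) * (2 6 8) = (0 9 2)(6 8) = [9, 1, 0, 3, 4, 5, 8, 7, 6, 2]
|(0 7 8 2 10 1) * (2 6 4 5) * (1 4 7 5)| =|(0 5 2 10 4 1)(6 7 8)| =6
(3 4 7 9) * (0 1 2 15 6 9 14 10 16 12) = (0 1 2 15 6 9 3 4 7 14 10 16 12) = [1, 2, 15, 4, 7, 5, 9, 14, 8, 3, 16, 11, 0, 13, 10, 6, 12]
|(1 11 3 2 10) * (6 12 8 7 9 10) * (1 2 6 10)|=|(1 11 3 6 12 8 7 9)(2 10)|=8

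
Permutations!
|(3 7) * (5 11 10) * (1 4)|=6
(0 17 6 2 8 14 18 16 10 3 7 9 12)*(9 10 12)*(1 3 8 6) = (0 17 1 3 7 10 8 14 18 16 12)(2 6) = [17, 3, 6, 7, 4, 5, 2, 10, 14, 9, 8, 11, 0, 13, 18, 15, 12, 1, 16]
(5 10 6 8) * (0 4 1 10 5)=(0 4 1 10 6 8)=[4, 10, 2, 3, 1, 5, 8, 7, 0, 9, 6]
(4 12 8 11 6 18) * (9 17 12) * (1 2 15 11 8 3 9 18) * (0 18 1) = (0 18 4 1 2 15 11 6)(3 9 17 12) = [18, 2, 15, 9, 1, 5, 0, 7, 8, 17, 10, 6, 3, 13, 14, 11, 16, 12, 4]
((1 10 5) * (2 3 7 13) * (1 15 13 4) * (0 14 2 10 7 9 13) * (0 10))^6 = ((0 14 2 3 9 13)(1 7 4)(5 15 10))^6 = (15)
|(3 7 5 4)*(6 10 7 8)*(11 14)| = 14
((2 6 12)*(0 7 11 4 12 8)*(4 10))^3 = (0 10 2)(4 6 7)(8 11 12)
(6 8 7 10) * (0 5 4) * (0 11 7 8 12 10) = (0 5 4 11 7)(6 12 10) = [5, 1, 2, 3, 11, 4, 12, 0, 8, 9, 6, 7, 10]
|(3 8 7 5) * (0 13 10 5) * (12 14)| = 14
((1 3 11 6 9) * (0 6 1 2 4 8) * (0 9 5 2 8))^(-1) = ((0 6 5 2 4)(1 3 11)(8 9))^(-1) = (0 4 2 5 6)(1 11 3)(8 9)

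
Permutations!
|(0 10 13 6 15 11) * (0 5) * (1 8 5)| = 9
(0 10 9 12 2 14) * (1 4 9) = (0 10 1 4 9 12 2 14) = [10, 4, 14, 3, 9, 5, 6, 7, 8, 12, 1, 11, 2, 13, 0]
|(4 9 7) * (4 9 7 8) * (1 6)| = |(1 6)(4 7 9 8)| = 4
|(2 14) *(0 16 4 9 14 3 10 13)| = |(0 16 4 9 14 2 3 10 13)| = 9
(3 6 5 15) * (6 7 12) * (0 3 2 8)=(0 3 7 12 6 5 15 2 8)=[3, 1, 8, 7, 4, 15, 5, 12, 0, 9, 10, 11, 6, 13, 14, 2]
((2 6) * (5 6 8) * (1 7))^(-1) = (1 7)(2 6 5 8)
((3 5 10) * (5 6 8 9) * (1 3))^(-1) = ((1 3 6 8 9 5 10))^(-1) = (1 10 5 9 8 6 3)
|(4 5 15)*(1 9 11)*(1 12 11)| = |(1 9)(4 5 15)(11 12)| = 6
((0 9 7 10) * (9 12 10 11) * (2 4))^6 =((0 12 10)(2 4)(7 11 9))^6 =(12)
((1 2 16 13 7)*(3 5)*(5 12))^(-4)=(1 2 16 13 7)(3 5 12)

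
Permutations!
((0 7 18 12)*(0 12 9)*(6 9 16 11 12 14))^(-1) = (0 9 6 14 12 11 16 18 7)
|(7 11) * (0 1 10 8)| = 4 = |(0 1 10 8)(7 11)|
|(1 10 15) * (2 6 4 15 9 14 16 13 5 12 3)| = 13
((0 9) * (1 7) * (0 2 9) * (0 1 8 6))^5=(2 9)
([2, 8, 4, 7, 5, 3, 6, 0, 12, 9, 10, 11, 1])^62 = [4, 12, 5, 0, 3, 7, 6, 2, 1, 9, 10, 11, 8]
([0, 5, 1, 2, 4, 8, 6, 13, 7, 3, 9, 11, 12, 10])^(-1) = (1 2 3 9 10 13 7 8 5)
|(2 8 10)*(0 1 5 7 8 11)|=|(0 1 5 7 8 10 2 11)|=8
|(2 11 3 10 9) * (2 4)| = 6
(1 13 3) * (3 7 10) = (1 13 7 10 3) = [0, 13, 2, 1, 4, 5, 6, 10, 8, 9, 3, 11, 12, 7]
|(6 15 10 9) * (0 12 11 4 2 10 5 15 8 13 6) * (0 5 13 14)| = |(0 12 11 4 2 10 9 5 15 13 6 8 14)| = 13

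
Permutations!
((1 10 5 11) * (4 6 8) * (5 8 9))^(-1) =(1 11 5 9 6 4 8 10)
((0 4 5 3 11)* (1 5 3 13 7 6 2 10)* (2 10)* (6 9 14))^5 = ((0 4 3 11)(1 5 13 7 9 14 6 10))^5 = (0 4 3 11)(1 14 13 10 9 5 6 7)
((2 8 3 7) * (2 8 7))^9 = (2 7 8 3)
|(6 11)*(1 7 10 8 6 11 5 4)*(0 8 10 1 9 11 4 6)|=6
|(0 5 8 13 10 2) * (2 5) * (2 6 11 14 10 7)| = |(0 6 11 14 10 5 8 13 7 2)| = 10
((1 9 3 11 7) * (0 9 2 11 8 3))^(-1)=(0 9)(1 7 11 2)(3 8)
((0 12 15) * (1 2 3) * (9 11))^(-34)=((0 12 15)(1 2 3)(9 11))^(-34)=(0 15 12)(1 3 2)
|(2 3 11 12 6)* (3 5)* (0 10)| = |(0 10)(2 5 3 11 12 6)| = 6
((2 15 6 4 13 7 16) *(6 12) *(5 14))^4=((2 15 12 6 4 13 7 16)(5 14))^4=(2 4)(6 16)(7 12)(13 15)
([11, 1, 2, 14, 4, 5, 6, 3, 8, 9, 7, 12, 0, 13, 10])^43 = [11, 1, 2, 7, 4, 5, 6, 10, 8, 9, 14, 12, 0, 13, 3]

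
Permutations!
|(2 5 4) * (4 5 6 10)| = 4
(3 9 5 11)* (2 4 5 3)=[0, 1, 4, 9, 5, 11, 6, 7, 8, 3, 10, 2]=(2 4 5 11)(3 9)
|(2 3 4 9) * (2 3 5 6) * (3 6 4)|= 5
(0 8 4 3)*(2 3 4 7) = [8, 1, 3, 0, 4, 5, 6, 2, 7] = (0 8 7 2 3)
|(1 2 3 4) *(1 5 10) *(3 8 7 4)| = |(1 2 8 7 4 5 10)| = 7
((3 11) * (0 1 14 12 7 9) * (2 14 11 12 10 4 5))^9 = (0 11 12 9 1 3 7)(2 5 4 10 14)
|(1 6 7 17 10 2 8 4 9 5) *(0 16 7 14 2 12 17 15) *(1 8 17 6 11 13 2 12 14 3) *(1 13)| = 8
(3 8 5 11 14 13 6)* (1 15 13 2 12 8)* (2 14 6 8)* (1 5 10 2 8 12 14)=(1 15 13 12 8 10 2 14)(3 5 11 6)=[0, 15, 14, 5, 4, 11, 3, 7, 10, 9, 2, 6, 8, 12, 1, 13]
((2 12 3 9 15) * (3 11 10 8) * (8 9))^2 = (2 11 9)(10 15 12)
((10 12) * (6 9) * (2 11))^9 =((2 11)(6 9)(10 12))^9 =(2 11)(6 9)(10 12)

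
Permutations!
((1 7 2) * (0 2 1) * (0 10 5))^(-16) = (10)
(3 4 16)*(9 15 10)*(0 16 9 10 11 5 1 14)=(0 16 3 4 9 15 11 5 1 14)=[16, 14, 2, 4, 9, 1, 6, 7, 8, 15, 10, 5, 12, 13, 0, 11, 3]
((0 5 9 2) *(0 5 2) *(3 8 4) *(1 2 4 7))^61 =(0 5 1 8 4 9 2 7 3)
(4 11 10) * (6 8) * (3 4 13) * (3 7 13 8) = (3 4 11 10 8 6)(7 13) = [0, 1, 2, 4, 11, 5, 3, 13, 6, 9, 8, 10, 12, 7]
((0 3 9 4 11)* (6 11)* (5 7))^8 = ((0 3 9 4 6 11)(5 7))^8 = (0 9 6)(3 4 11)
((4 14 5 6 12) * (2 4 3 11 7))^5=(2 12 4 3 14 11 5 7 6)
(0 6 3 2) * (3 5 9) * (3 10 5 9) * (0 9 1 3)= (0 6 1 3 2 9 10 5)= [6, 3, 9, 2, 4, 0, 1, 7, 8, 10, 5]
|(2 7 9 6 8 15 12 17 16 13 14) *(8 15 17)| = |(2 7 9 6 15 12 8 17 16 13 14)| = 11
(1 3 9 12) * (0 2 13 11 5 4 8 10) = [2, 3, 13, 9, 8, 4, 6, 7, 10, 12, 0, 5, 1, 11] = (0 2 13 11 5 4 8 10)(1 3 9 12)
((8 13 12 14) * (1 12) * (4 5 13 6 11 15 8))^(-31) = ((1 12 14 4 5 13)(6 11 15 8))^(-31) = (1 13 5 4 14 12)(6 11 15 8)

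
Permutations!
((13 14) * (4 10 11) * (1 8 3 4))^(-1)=(1 11 10 4 3 8)(13 14)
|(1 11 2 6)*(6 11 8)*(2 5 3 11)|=|(1 8 6)(3 11 5)|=3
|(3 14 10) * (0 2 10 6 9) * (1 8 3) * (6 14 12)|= 9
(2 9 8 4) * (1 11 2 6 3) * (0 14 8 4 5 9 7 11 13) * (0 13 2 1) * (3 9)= (0 14 8 5 3)(1 2 7 11)(4 6 9)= [14, 2, 7, 0, 6, 3, 9, 11, 5, 4, 10, 1, 12, 13, 8]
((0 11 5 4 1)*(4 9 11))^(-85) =((0 4 1)(5 9 11))^(-85) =(0 1 4)(5 11 9)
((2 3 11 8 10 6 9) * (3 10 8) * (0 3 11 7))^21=((11)(0 3 7)(2 10 6 9))^21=(11)(2 10 6 9)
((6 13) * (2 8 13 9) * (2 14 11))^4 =((2 8 13 6 9 14 11))^4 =(2 9 8 14 13 11 6)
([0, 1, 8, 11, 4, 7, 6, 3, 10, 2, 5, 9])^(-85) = [0, 1, 5, 2, 4, 11, 6, 9, 7, 10, 3, 8]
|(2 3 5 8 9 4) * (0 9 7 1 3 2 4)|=|(0 9)(1 3 5 8 7)|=10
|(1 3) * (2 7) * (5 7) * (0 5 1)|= |(0 5 7 2 1 3)|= 6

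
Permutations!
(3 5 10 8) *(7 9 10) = (3 5 7 9 10 8) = [0, 1, 2, 5, 4, 7, 6, 9, 3, 10, 8]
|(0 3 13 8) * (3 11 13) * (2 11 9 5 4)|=|(0 9 5 4 2 11 13 8)|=8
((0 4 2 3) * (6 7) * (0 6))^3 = (0 3)(2 7)(4 6)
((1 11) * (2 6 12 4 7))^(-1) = (1 11)(2 7 4 12 6)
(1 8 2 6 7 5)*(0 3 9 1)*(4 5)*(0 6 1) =[3, 8, 1, 9, 5, 6, 7, 4, 2, 0] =(0 3 9)(1 8 2)(4 5 6 7)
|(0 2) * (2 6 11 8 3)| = 6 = |(0 6 11 8 3 2)|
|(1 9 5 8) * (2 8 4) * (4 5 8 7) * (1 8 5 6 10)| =15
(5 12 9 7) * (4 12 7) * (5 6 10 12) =(4 5 7 6 10 12 9) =[0, 1, 2, 3, 5, 7, 10, 6, 8, 4, 12, 11, 9]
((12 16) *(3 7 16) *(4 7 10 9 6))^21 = ((3 10 9 6 4 7 16 12))^21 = (3 7 9 12 4 10 16 6)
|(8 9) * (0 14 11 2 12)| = 10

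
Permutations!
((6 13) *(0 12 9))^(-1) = ((0 12 9)(6 13))^(-1) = (0 9 12)(6 13)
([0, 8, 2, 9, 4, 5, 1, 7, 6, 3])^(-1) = [0, 6, 2, 9, 4, 5, 8, 7, 1, 3]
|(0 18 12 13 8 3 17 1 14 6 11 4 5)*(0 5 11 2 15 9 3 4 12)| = |(0 18)(1 14 6 2 15 9 3 17)(4 11 12 13 8)| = 40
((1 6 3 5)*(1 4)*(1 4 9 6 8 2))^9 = (3 5 9 6)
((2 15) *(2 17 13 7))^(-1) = ((2 15 17 13 7))^(-1) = (2 7 13 17 15)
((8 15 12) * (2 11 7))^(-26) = ((2 11 7)(8 15 12))^(-26) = (2 11 7)(8 15 12)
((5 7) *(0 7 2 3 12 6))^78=(0 7 5 2 3 12 6)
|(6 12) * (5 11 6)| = 4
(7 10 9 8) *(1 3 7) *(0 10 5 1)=(0 10 9 8)(1 3 7 5)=[10, 3, 2, 7, 4, 1, 6, 5, 0, 8, 9]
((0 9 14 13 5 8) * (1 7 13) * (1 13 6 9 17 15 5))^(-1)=((0 17 15 5 8)(1 7 6 9 14 13))^(-1)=(0 8 5 15 17)(1 13 14 9 6 7)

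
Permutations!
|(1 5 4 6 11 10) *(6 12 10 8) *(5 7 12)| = 12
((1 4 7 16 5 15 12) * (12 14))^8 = (16)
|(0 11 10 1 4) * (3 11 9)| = 7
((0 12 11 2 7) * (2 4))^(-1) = ((0 12 11 4 2 7))^(-1) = (0 7 2 4 11 12)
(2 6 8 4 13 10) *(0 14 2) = (0 14 2 6 8 4 13 10) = [14, 1, 6, 3, 13, 5, 8, 7, 4, 9, 0, 11, 12, 10, 2]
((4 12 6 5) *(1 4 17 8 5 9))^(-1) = ((1 4 12 6 9)(5 17 8))^(-1) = (1 9 6 12 4)(5 8 17)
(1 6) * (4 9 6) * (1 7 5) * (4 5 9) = (1 5)(6 7 9) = [0, 5, 2, 3, 4, 1, 7, 9, 8, 6]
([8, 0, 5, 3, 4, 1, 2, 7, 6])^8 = (0 6 5)(1 8 2)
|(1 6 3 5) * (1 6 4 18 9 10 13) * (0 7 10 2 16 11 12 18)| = 6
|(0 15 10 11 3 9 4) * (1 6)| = 14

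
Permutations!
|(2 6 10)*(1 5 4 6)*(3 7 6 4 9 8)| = 9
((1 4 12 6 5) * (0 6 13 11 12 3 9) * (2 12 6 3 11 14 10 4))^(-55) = (0 9 3)(1 10)(2 4)(5 14)(6 13)(11 12)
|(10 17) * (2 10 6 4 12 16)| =7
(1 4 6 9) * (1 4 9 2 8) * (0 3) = (0 3)(1 9 4 6 2 8) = [3, 9, 8, 0, 6, 5, 2, 7, 1, 4]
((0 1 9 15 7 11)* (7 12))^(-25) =(0 15 11 9 7 1 12)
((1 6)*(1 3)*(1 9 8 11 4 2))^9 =((1 6 3 9 8 11 4 2))^9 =(1 6 3 9 8 11 4 2)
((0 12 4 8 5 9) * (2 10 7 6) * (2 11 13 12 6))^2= (0 11 12 8 9 6 13 4 5)(2 7 10)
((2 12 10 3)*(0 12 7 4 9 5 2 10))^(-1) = ((0 12)(2 7 4 9 5)(3 10))^(-1) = (0 12)(2 5 9 4 7)(3 10)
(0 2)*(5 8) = (0 2)(5 8) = [2, 1, 0, 3, 4, 8, 6, 7, 5]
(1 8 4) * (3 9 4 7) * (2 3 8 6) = (1 6 2 3 9 4)(7 8) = [0, 6, 3, 9, 1, 5, 2, 8, 7, 4]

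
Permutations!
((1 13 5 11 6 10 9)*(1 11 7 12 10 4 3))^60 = (1 10 3 12 4 7 6 5 11 13 9)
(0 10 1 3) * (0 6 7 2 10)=(1 3 6 7 2 10)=[0, 3, 10, 6, 4, 5, 7, 2, 8, 9, 1]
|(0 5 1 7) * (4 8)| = |(0 5 1 7)(4 8)| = 4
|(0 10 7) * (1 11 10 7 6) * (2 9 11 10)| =|(0 7)(1 10 6)(2 9 11)| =6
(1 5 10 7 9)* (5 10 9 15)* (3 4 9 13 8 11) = (1 10 7 15 5 13 8 11 3 4 9) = [0, 10, 2, 4, 9, 13, 6, 15, 11, 1, 7, 3, 12, 8, 14, 5]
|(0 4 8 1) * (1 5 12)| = |(0 4 8 5 12 1)| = 6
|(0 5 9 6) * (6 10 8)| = 6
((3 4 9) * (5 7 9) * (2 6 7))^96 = (2 4 9 6 5 3 7)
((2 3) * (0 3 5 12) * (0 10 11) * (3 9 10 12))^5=(12)(0 9 10 11)(2 3 5)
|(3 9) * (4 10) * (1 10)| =6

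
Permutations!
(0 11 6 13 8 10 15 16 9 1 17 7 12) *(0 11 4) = (0 4)(1 17 7 12 11 6 13 8 10 15 16 9) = [4, 17, 2, 3, 0, 5, 13, 12, 10, 1, 15, 6, 11, 8, 14, 16, 9, 7]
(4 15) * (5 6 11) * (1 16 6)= [0, 16, 2, 3, 15, 1, 11, 7, 8, 9, 10, 5, 12, 13, 14, 4, 6]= (1 16 6 11 5)(4 15)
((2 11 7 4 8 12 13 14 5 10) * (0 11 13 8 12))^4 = (0 12 7)(2 10 5 14 13)(4 11 8)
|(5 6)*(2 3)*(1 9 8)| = |(1 9 8)(2 3)(5 6)| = 6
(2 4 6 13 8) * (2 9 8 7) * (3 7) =(2 4 6 13 3 7)(8 9) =[0, 1, 4, 7, 6, 5, 13, 2, 9, 8, 10, 11, 12, 3]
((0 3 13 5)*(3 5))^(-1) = (0 5)(3 13) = ((0 5)(3 13))^(-1)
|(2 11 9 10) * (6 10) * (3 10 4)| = 7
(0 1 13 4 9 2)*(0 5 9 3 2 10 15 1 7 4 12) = (0 7 4 3 2 5 9 10 15 1 13 12) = [7, 13, 5, 2, 3, 9, 6, 4, 8, 10, 15, 11, 0, 12, 14, 1]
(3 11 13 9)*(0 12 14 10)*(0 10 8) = (0 12 14 8)(3 11 13 9) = [12, 1, 2, 11, 4, 5, 6, 7, 0, 3, 10, 13, 14, 9, 8]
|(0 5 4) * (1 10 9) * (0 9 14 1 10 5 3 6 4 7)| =10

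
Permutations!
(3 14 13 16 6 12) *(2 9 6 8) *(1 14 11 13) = [0, 14, 9, 11, 4, 5, 12, 7, 2, 6, 10, 13, 3, 16, 1, 15, 8] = (1 14)(2 9 6 12 3 11 13 16 8)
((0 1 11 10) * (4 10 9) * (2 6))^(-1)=(0 10 4 9 11 1)(2 6)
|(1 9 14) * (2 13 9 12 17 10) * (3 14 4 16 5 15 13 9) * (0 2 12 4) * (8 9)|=24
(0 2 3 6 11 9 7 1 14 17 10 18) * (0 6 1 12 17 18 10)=(0 2 3 1 14 18 6 11 9 7 12 17)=[2, 14, 3, 1, 4, 5, 11, 12, 8, 7, 10, 9, 17, 13, 18, 15, 16, 0, 6]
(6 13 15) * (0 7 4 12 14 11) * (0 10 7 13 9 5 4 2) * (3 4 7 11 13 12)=[12, 1, 0, 4, 3, 7, 9, 2, 8, 5, 11, 10, 14, 15, 13, 6]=(0 12 14 13 15 6 9 5 7 2)(3 4)(10 11)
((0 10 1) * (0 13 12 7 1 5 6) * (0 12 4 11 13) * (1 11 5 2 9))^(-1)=((0 10 2 9 1)(4 5 6 12 7 11 13))^(-1)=(0 1 9 2 10)(4 13 11 7 12 6 5)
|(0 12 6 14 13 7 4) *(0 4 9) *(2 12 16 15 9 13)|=4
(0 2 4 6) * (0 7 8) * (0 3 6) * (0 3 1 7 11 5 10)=(0 2 4 3 6 11 5 10)(1 7 8)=[2, 7, 4, 6, 3, 10, 11, 8, 1, 9, 0, 5]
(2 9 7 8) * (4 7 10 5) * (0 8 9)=(0 8 2)(4 7 9 10 5)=[8, 1, 0, 3, 7, 4, 6, 9, 2, 10, 5]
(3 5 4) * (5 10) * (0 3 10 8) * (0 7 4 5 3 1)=(0 1)(3 8 7 4 10)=[1, 0, 2, 8, 10, 5, 6, 4, 7, 9, 3]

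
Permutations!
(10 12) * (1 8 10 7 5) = (1 8 10 12 7 5) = [0, 8, 2, 3, 4, 1, 6, 5, 10, 9, 12, 11, 7]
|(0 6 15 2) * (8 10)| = |(0 6 15 2)(8 10)| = 4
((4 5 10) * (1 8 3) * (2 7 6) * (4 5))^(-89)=(1 8 3)(2 7 6)(5 10)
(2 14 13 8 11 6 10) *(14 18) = [0, 1, 18, 3, 4, 5, 10, 7, 11, 9, 2, 6, 12, 8, 13, 15, 16, 17, 14] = (2 18 14 13 8 11 6 10)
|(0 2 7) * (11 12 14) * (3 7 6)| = 15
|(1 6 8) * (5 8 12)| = 5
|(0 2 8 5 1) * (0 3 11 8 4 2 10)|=10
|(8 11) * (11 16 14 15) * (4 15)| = 6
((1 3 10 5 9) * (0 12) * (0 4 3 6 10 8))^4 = ((0 12 4 3 8)(1 6 10 5 9))^4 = (0 8 3 4 12)(1 9 5 10 6)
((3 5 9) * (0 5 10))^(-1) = (0 10 3 9 5)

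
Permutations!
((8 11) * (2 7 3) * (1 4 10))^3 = (8 11)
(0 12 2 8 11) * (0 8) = (0 12 2)(8 11) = [12, 1, 0, 3, 4, 5, 6, 7, 11, 9, 10, 8, 2]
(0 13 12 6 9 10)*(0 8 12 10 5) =(0 13 10 8 12 6 9 5) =[13, 1, 2, 3, 4, 0, 9, 7, 12, 5, 8, 11, 6, 10]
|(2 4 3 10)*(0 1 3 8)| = |(0 1 3 10 2 4 8)| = 7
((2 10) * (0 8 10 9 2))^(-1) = ((0 8 10)(2 9))^(-1) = (0 10 8)(2 9)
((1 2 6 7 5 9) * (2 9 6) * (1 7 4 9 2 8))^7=(1 2 8)(4 7 6 9 5)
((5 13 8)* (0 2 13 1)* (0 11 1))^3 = ((0 2 13 8 5)(1 11))^3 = (0 8 2 5 13)(1 11)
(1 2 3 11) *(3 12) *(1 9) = (1 2 12 3 11 9) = [0, 2, 12, 11, 4, 5, 6, 7, 8, 1, 10, 9, 3]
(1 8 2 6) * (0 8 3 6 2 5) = (0 8 5)(1 3 6) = [8, 3, 2, 6, 4, 0, 1, 7, 5]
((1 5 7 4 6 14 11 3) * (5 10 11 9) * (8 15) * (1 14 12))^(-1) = (1 12 6 4 7 5 9 14 3 11 10)(8 15)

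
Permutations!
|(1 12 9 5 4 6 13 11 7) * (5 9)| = 8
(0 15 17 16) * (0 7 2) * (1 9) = (0 15 17 16 7 2)(1 9) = [15, 9, 0, 3, 4, 5, 6, 2, 8, 1, 10, 11, 12, 13, 14, 17, 7, 16]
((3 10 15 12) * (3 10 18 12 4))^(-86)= (3 15 12)(4 10 18)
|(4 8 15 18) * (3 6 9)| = |(3 6 9)(4 8 15 18)| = 12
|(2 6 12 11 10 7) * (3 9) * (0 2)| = 14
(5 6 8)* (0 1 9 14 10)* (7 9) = (0 1 7 9 14 10)(5 6 8) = [1, 7, 2, 3, 4, 6, 8, 9, 5, 14, 0, 11, 12, 13, 10]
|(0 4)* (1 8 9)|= 6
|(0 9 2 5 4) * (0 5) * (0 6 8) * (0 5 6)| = 12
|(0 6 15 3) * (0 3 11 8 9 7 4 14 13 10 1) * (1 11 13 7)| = |(0 6 15 13 10 11 8 9 1)(4 14 7)| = 9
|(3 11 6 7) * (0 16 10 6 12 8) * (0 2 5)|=|(0 16 10 6 7 3 11 12 8 2 5)|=11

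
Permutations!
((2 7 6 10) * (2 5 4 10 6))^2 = (4 5 10)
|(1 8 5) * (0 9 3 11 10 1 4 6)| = |(0 9 3 11 10 1 8 5 4 6)| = 10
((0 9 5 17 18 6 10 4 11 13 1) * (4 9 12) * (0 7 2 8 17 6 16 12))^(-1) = ((1 7 2 8 17 18 16 12 4 11 13)(5 6 10 9))^(-1) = (1 13 11 4 12 16 18 17 8 2 7)(5 9 10 6)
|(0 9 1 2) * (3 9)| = 5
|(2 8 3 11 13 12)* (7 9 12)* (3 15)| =|(2 8 15 3 11 13 7 9 12)| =9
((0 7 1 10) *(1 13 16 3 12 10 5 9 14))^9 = (0 13 3 10 7 16 12)(1 5 9 14)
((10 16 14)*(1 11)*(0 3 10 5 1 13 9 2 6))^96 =((0 3 10 16 14 5 1 11 13 9 2 6))^96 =(16)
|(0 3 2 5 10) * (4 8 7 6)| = 20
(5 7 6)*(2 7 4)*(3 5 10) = (2 7 6 10 3 5 4) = [0, 1, 7, 5, 2, 4, 10, 6, 8, 9, 3]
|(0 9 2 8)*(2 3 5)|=|(0 9 3 5 2 8)|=6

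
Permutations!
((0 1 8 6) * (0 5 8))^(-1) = ((0 1)(5 8 6))^(-1) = (0 1)(5 6 8)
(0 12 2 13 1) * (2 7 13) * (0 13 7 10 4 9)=(0 12 10 4 9)(1 13)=[12, 13, 2, 3, 9, 5, 6, 7, 8, 0, 4, 11, 10, 1]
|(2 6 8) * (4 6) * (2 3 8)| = 6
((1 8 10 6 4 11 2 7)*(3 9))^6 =(1 2 4 10)(6 8 7 11)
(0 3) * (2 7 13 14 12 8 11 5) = (0 3)(2 7 13 14 12 8 11 5) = [3, 1, 7, 0, 4, 2, 6, 13, 11, 9, 10, 5, 8, 14, 12]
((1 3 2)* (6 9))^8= ((1 3 2)(6 9))^8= (9)(1 2 3)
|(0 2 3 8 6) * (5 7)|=|(0 2 3 8 6)(5 7)|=10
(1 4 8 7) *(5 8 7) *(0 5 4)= (0 5 8 4 7 1)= [5, 0, 2, 3, 7, 8, 6, 1, 4]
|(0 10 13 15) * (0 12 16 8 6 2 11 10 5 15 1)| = 12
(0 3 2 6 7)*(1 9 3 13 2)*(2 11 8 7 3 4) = (0 13 11 8 7)(1 9 4 2 6 3) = [13, 9, 6, 1, 2, 5, 3, 0, 7, 4, 10, 8, 12, 11]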